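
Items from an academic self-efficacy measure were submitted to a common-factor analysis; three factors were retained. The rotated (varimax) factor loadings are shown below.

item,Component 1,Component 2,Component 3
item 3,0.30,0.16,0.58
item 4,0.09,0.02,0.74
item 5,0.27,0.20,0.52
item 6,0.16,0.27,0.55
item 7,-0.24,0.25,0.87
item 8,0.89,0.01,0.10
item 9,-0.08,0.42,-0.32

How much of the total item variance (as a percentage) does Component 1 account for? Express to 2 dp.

SS loadings for Component 1 = 0.30² + 0.09² + 0.27² + 0.16² + (-0.24)² + 0.89² + (-0.08)² = 1.0527
With 7 standardized items, total variance = 7. Proportion = 1.0527/7 = 0.1504 → 15.04%.

15.04%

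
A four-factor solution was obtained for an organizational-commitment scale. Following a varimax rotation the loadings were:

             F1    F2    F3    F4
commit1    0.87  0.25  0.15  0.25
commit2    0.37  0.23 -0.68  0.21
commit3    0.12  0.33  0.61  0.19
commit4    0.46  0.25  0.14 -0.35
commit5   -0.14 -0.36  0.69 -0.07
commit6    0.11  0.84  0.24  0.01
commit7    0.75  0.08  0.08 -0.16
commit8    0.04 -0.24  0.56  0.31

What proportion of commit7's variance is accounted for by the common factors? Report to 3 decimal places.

0.601

h² = 0.75² + 0.08² + 0.08² + (-0.16)² = 0.5625 + 0.0064 + 0.0064 + 0.0256 = 0.6009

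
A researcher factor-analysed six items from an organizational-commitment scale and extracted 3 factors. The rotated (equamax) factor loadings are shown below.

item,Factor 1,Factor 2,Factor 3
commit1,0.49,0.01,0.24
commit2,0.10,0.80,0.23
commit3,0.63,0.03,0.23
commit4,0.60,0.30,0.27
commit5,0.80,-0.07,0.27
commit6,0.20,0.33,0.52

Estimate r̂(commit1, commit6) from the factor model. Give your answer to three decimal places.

r̂ = Σ λ_i·λ_j across factors = (0.49)(0.20) + (0.01)(0.33) + (0.24)(0.52)
  = +0.0980 +0.0033 +0.1248 = 0.2261

0.226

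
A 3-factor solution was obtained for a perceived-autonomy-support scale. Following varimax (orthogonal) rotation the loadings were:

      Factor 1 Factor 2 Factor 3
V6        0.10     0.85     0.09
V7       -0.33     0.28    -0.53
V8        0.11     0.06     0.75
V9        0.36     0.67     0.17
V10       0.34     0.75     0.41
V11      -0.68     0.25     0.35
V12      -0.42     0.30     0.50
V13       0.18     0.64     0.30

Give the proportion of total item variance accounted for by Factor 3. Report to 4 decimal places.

SS loadings for Factor 3 = 0.09² + (-0.53)² + 0.75² + 0.17² + 0.41² + 0.35² + 0.50² + 0.30² = 1.5110
Proportion of variance = 1.5110 / 8 = 0.1889.

0.1889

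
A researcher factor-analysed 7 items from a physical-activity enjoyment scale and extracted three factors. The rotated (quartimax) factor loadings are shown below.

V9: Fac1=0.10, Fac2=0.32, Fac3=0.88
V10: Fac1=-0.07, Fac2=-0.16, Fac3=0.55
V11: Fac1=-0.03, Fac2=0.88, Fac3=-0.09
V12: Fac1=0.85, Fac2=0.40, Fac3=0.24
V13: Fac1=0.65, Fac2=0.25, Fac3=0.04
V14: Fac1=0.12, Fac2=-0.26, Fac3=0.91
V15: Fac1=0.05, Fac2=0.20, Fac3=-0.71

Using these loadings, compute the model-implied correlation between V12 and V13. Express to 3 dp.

r̂ = Σ λ_i·λ_j across factors = (0.85)(0.65) + (0.40)(0.25) + (0.24)(0.04)
  = +0.5525 +0.1000 +0.0096 = 0.6621

0.662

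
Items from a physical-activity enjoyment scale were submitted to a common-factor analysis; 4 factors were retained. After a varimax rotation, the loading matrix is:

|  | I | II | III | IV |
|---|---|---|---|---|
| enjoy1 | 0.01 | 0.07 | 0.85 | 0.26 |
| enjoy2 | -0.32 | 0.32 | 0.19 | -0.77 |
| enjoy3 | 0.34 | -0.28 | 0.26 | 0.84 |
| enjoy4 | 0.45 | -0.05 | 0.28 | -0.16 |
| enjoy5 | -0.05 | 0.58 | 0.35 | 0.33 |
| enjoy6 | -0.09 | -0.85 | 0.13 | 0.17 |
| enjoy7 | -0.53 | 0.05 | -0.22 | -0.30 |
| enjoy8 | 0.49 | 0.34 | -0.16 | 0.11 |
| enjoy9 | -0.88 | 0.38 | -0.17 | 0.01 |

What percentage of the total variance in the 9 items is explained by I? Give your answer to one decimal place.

SS loadings for I = 0.01² + (-0.32)² + 0.34² + 0.45² + (-0.05)² + (-0.09)² + (-0.53)² + 0.49² + (-0.88)² = 1.7266
With 9 standardized items, total variance = 9. Proportion = 1.7266/9 = 0.1918 → 19.18%.

19.2%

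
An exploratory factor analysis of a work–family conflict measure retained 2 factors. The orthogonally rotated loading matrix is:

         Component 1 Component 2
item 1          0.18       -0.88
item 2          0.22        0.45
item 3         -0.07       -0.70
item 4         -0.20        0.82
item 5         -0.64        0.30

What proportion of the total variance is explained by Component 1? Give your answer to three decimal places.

SS loadings for Component 1 = 0.18² + 0.22² + (-0.07)² + (-0.20)² + (-0.64)² = 0.5353
Proportion of variance = 0.5353 / 5 = 0.1071.

0.107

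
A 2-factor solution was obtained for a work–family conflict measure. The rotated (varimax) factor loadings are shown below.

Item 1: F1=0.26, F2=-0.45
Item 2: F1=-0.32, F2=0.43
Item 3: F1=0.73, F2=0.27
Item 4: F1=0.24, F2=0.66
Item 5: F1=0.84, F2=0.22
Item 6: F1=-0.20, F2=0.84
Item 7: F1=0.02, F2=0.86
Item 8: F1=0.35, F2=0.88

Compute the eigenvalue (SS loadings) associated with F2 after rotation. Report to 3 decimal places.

3.164

SS loadings for F2 = (-0.45)² + 0.43² + 0.27² + 0.66² + 0.22² + 0.84² + 0.86² + 0.88² = 0.2025 + 0.1849 + 0.0729 + 0.4356 + 0.0484 + 0.7056 + 0.7396 + 0.7744 = 3.1639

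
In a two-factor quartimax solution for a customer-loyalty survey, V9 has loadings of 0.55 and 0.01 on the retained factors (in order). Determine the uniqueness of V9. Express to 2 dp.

h² = 0.55² + 0.01² = 0.3025 + 0.0001 = 0.3026
Uniqueness u² = 1 − h² = 1 − 0.3026 = 0.6974

0.70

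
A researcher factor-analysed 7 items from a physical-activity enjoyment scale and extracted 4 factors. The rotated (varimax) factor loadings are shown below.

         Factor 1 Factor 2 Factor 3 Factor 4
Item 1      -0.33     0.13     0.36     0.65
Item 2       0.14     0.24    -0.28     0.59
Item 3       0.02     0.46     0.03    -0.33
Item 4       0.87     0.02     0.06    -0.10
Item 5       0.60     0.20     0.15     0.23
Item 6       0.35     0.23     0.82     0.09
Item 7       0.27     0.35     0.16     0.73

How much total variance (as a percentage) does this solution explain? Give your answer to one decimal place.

62.3%

SS loadings by factor: 1.4412, 0.5019, 0.9330, 1.4834; total = 4.3595.
Total variance with 7 standardized items is 7, so the solution explains 4.3595/7 = 0.6228 = 62.28%.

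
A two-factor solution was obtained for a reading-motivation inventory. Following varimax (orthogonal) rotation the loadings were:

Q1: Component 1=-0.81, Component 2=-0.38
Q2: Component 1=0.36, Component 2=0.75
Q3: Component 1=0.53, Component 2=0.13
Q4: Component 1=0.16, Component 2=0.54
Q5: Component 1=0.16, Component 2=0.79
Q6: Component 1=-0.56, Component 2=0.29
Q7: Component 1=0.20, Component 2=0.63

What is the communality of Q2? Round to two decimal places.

h² = 0.36² + 0.75² = 0.1296 + 0.5625 = 0.6921

0.69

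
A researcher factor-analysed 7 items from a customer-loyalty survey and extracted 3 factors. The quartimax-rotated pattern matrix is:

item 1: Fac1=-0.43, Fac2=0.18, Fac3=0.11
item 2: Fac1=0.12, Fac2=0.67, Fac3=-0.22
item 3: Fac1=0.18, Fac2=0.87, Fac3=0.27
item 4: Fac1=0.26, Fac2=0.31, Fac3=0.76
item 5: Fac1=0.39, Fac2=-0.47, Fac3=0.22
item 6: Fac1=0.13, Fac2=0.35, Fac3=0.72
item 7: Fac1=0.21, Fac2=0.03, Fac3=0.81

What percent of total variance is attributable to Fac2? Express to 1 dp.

SS loadings for Fac2 = 0.18² + 0.67² + 0.87² + 0.31² + (-0.47)² + 0.35² + 0.03² = 1.6786
With 7 standardized items, total variance = 7. Proportion = 1.6786/7 = 0.2398 → 23.98%.

24.0%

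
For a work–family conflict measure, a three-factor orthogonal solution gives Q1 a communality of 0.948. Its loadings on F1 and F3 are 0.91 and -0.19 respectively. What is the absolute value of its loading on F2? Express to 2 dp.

Under orthogonal rotation h² = Σλ², so λ_F2² = h² − (0.8642) = 0.948 − 0.8642 = 0.0838.
|λ| = √0.0838 = 0.2895.

0.29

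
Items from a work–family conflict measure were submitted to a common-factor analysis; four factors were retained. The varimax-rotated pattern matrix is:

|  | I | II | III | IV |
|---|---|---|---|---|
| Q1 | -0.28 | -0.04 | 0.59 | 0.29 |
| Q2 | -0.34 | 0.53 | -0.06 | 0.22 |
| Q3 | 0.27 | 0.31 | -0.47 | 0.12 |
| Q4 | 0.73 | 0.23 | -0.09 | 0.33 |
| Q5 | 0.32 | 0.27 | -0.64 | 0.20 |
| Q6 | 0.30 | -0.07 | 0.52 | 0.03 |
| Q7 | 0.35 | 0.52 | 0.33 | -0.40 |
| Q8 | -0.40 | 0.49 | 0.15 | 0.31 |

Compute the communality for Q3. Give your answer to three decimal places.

h² = 0.27² + 0.31² + (-0.47)² + 0.12² = 0.0729 + 0.0961 + 0.2209 + 0.0144 = 0.4043

0.404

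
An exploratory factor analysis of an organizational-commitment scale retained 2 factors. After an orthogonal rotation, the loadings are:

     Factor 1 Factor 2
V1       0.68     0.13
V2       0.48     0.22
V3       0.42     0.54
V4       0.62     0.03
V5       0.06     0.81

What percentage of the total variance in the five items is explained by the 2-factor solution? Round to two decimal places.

SS loadings by factor: 1.2572, 1.0139; total = 2.2711.
Total variance with 5 standardized items is 5, so the solution explains 2.2711/5 = 0.4542 = 45.42%.

45.42%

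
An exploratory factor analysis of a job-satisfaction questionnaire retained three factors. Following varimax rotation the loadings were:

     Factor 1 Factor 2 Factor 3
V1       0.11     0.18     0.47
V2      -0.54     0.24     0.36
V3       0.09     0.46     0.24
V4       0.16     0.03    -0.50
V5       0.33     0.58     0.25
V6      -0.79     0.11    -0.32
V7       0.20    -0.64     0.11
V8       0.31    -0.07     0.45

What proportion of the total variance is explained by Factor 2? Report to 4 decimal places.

0.1332

SS loadings for Factor 2 = 0.18² + 0.24² + 0.46² + 0.03² + 0.58² + 0.11² + (-0.64)² + (-0.07)² = 1.0655
Proportion of variance = 1.0655 / 8 = 0.1332.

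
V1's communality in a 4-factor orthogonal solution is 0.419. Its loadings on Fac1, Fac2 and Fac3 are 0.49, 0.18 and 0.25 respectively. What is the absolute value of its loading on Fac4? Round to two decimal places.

0.29

Under orthogonal rotation h² = Σλ², so λ_Fac4² = h² − (0.3350) = 0.419 − 0.3350 = 0.0840.
|λ| = √0.0840 = 0.2898.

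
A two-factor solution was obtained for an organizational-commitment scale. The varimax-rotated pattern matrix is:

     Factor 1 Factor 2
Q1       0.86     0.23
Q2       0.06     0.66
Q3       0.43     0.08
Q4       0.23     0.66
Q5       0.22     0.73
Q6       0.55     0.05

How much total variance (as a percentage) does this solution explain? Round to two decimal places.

SS loadings by factor: 1.3319, 1.4659; total = 2.7978.
Total variance with 6 standardized items is 6, so the solution explains 2.7978/6 = 0.4663 = 46.63%.

46.63%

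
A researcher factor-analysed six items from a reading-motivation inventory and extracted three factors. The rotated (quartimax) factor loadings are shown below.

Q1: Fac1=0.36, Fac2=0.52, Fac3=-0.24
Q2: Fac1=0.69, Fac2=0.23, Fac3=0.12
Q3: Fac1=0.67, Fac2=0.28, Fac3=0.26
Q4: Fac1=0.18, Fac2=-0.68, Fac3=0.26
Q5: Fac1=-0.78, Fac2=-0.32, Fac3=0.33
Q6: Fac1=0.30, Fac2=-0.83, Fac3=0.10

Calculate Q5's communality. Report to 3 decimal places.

0.820

h² = (-0.78)² + (-0.32)² + 0.33² = 0.6084 + 0.1024 + 0.1089 = 0.8197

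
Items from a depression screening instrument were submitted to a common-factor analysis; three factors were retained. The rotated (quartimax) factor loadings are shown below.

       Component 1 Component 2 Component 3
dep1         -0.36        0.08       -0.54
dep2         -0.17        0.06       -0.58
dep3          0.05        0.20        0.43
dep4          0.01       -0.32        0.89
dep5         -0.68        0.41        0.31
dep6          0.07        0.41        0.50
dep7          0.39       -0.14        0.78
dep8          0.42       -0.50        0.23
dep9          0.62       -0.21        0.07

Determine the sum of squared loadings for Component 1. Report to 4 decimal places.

1.3413

SS loadings for Component 1 = (-0.36)² + (-0.17)² + 0.05² + 0.01² + (-0.68)² + 0.07² + 0.39² + 0.42² + 0.62² = 0.1296 + 0.0289 + 0.0025 + 0.0001 + 0.4624 + 0.0049 + 0.1521 + 0.1764 + 0.3844 = 1.3413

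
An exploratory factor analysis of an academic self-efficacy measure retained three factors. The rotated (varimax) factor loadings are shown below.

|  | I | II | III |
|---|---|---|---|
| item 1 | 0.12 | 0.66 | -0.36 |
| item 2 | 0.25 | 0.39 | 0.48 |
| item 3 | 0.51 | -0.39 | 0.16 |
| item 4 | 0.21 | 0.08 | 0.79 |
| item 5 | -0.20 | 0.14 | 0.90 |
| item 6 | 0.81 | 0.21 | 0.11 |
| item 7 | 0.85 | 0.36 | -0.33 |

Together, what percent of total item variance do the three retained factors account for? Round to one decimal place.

Communalities: 0.5796, 0.4450, 0.4378, 0.6746, 0.8696, 0.7123, 0.9610; Σh² = 4.6799.
Total variance with 7 standardized items is 7, so the solution explains 4.6799/7 = 0.6686 = 66.86%.

66.9%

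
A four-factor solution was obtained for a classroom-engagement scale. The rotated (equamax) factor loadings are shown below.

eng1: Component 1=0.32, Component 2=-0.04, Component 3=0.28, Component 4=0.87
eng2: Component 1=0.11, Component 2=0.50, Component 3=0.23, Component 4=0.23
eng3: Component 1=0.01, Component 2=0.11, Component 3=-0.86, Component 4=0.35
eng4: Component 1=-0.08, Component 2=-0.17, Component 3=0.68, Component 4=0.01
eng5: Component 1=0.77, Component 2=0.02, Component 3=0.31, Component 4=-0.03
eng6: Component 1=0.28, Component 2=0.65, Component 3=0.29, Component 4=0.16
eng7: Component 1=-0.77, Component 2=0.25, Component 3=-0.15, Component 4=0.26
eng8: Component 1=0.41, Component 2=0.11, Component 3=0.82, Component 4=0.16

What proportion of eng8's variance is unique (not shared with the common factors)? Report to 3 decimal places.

h² = 0.41² + 0.11² + 0.82² + 0.16² = 0.1681 + 0.0121 + 0.6724 + 0.0256 = 0.8782
Uniqueness u² = 1 − h² = 1 − 0.8782 = 0.1218

0.122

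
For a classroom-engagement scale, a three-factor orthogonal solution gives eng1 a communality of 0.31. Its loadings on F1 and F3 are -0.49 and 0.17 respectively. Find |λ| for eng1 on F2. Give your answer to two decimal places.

Under orthogonal rotation h² = Σλ², so λ_F2² = h² − (0.2690) = 0.31 − 0.2690 = 0.0410.
|λ| = √0.0410 = 0.2025.

0.20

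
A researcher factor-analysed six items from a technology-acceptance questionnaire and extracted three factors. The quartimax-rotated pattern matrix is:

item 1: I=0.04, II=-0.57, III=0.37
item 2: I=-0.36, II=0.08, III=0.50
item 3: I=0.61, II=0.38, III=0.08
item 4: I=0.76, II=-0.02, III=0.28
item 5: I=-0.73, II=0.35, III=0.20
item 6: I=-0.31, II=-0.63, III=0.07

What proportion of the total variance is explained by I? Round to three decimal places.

SS loadings for I = 0.04² + (-0.36)² + 0.61² + 0.76² + (-0.73)² + (-0.31)² = 1.7099
Proportion of variance = 1.7099 / 6 = 0.2850.

0.285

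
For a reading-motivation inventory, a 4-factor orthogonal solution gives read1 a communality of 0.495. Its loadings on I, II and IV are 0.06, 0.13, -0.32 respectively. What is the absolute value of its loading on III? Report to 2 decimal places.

0.61

Under orthogonal rotation h² = Σλ², so λ_III² = h² − (0.1229) = 0.495 − 0.1229 = 0.3721.
|λ| = √0.3721 = 0.6100.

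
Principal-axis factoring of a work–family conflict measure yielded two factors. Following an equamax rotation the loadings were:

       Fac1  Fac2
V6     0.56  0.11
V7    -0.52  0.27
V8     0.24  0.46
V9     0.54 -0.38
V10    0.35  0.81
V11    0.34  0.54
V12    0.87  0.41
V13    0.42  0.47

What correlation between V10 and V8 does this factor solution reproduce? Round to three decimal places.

r̂ = Σ λ_i·λ_j across factors = (0.35)(0.24) + (0.81)(0.46)
  = +0.0840 +0.3726 = 0.4566

0.457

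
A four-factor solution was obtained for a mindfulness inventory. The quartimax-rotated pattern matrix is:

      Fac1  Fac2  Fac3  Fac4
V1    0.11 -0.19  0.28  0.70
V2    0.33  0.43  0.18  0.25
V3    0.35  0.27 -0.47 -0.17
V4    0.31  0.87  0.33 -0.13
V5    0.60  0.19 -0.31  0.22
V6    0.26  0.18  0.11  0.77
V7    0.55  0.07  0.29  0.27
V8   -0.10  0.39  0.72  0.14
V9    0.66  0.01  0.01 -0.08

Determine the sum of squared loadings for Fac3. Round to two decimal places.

SS loadings for Fac3 = 0.28² + 0.18² + (-0.47)² + 0.33² + (-0.31)² + 0.11² + 0.29² + 0.72² + 0.01² = 0.0784 + 0.0324 + 0.2209 + 0.1089 + 0.0961 + 0.0121 + 0.0841 + 0.5184 + 0.0001 = 1.1514

1.15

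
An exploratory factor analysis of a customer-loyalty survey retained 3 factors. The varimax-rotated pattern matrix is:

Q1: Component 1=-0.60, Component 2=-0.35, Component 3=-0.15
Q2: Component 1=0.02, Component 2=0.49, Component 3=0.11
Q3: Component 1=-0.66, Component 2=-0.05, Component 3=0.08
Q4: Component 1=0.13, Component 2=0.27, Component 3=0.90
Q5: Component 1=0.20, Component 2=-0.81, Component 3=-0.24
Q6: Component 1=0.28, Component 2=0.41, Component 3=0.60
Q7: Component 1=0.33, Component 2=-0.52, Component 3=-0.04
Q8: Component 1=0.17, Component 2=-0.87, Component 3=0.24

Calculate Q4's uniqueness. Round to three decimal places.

h² = 0.13² + 0.27² + 0.90² = 0.0169 + 0.0729 + 0.8100 = 0.8998
Uniqueness u² = 1 − h² = 1 − 0.8998 = 0.1002

0.100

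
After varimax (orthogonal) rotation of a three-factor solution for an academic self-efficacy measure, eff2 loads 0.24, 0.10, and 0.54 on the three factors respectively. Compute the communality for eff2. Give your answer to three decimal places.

0.359

h² = 0.24² + 0.10² + 0.54² = 0.0576 + 0.0100 + 0.2916 = 0.3592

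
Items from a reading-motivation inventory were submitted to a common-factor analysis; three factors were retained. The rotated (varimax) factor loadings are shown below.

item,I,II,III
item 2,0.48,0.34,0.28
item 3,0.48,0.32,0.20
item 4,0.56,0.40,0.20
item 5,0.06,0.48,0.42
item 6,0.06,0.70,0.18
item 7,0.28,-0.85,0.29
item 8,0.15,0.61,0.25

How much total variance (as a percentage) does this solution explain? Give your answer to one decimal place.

51.3%

Communalities: 0.4244, 0.3728, 0.5136, 0.4104, 0.5260, 0.8850, 0.4571; Σh² = 3.5893.
Total variance with 7 standardized items is 7, so the solution explains 3.5893/7 = 0.5128 = 51.28%.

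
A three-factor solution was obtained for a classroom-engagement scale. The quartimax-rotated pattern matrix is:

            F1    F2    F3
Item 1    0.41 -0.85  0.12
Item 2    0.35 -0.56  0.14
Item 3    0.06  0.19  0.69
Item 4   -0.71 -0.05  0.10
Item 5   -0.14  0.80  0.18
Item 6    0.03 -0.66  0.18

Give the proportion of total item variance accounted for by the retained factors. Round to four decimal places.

0.5923

SS loadings by factor: 0.8188, 2.1503, 0.5849; total = 3.5540.
Total variance with 6 standardized items is 6, so the solution explains 3.5540/6 = 0.5923.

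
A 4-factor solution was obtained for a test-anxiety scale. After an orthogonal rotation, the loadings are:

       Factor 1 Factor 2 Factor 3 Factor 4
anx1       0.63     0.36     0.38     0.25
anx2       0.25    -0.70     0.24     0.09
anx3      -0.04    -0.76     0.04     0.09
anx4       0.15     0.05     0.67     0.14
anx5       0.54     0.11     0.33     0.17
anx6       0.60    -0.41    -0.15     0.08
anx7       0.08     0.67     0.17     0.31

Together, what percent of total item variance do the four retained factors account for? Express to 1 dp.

Communalities: 0.7334, 0.6182, 0.5889, 0.4935, 0.4415, 0.5570, 0.5803; Σh² = 4.0128.
Total variance with 7 standardized items is 7, so the solution explains 4.0128/7 = 0.5733 = 57.33%.

57.3%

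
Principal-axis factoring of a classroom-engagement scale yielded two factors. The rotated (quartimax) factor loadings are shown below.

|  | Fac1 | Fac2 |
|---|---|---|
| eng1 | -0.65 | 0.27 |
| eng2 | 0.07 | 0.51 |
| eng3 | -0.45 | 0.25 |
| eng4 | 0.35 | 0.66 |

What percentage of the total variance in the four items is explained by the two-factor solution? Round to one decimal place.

39.6%

SS loadings by factor: 0.7524, 0.8311; total = 1.5835.
Total variance with 4 standardized items is 4, so the solution explains 1.5835/4 = 0.3959 = 39.59%.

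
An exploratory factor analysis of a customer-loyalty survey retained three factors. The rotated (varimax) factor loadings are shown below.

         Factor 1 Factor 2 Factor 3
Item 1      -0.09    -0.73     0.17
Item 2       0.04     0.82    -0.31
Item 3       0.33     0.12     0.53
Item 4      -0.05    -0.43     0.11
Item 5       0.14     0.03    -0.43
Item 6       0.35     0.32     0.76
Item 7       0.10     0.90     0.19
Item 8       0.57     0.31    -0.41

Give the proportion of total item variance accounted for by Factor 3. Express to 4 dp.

0.1731

SS loadings for Factor 3 = 0.17² + (-0.31)² + 0.53² + 0.11² + (-0.43)² + 0.76² + 0.19² + (-0.41)² = 1.3847
Proportion of variance = 1.3847 / 8 = 0.1731.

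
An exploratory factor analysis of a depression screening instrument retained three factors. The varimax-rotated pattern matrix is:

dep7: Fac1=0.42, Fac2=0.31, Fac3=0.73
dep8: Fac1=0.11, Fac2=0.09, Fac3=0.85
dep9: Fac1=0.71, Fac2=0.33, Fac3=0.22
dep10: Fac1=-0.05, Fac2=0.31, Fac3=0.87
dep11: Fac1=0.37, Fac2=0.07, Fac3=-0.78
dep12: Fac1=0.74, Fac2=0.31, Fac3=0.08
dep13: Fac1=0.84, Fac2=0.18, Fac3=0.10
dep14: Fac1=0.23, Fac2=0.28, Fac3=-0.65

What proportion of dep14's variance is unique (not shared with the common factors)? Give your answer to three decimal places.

0.446

h² = 0.23² + 0.28² + (-0.65)² = 0.0529 + 0.0784 + 0.4225 = 0.5538
Uniqueness u² = 1 − h² = 1 − 0.5538 = 0.4462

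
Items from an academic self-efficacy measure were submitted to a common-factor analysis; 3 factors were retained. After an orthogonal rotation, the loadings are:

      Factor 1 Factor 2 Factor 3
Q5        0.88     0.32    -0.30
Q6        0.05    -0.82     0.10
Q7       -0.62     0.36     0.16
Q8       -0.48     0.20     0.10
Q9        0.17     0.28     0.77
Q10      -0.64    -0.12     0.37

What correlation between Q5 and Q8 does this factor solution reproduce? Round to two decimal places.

r̂ = Σ λ_i·λ_j across factors = (0.88)(-0.48) + (0.32)(0.20) + (-0.30)(0.10)
  = -0.4224 +0.0640 -0.0300 = -0.3884

-0.39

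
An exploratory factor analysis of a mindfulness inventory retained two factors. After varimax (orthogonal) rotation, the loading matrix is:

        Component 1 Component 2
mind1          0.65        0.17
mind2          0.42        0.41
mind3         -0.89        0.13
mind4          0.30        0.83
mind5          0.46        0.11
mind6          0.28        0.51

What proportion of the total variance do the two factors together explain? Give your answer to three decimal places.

Communalities: 0.4514, 0.3445, 0.8090, 0.7789, 0.2237, 0.3385; Σh² = 2.9460.
Total variance with 6 standardized items is 6, so the solution explains 2.9460/6 = 0.4910.

0.491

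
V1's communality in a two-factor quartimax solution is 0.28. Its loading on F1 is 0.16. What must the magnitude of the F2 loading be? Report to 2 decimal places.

Under orthogonal rotation h² = Σλ², so λ_F2² = h² − (0.0256) = 0.28 − 0.0256 = 0.2544.
|λ| = √0.2544 = 0.5044.

0.50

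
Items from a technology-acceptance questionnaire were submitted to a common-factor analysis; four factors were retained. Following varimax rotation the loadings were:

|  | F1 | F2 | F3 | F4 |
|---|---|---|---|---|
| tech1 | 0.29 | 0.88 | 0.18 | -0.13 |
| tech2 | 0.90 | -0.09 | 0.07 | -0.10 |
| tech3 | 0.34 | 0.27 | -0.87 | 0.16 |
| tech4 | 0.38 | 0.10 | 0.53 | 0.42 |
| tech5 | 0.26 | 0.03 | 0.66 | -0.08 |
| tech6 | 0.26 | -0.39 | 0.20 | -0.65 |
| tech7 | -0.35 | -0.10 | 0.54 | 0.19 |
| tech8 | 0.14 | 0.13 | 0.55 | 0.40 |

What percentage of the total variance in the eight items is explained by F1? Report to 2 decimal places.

17.89%

SS loadings for F1 = 0.29² + 0.90² + 0.34² + 0.38² + 0.26² + 0.26² + (-0.35)² + 0.14² = 1.4314
With 8 standardized items, total variance = 8. Proportion = 1.4314/8 = 0.1789 → 17.89%.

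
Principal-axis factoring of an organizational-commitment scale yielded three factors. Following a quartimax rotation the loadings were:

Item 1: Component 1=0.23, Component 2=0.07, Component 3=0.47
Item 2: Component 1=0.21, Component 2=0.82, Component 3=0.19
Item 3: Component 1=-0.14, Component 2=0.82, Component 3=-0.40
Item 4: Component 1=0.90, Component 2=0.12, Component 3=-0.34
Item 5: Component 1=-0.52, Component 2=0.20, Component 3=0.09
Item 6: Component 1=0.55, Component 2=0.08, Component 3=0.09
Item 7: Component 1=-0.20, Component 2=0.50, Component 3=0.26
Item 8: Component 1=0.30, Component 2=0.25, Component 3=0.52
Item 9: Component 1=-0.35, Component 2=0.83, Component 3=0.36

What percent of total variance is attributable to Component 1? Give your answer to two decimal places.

SS loadings for Component 1 = 0.23² + 0.21² + (-0.14)² + 0.90² + (-0.52)² + 0.55² + (-0.20)² + 0.30² + (-0.35)² = 1.7520
With 9 standardized items, total variance = 9. Proportion = 1.7520/9 = 0.1947 → 19.47%.

19.47%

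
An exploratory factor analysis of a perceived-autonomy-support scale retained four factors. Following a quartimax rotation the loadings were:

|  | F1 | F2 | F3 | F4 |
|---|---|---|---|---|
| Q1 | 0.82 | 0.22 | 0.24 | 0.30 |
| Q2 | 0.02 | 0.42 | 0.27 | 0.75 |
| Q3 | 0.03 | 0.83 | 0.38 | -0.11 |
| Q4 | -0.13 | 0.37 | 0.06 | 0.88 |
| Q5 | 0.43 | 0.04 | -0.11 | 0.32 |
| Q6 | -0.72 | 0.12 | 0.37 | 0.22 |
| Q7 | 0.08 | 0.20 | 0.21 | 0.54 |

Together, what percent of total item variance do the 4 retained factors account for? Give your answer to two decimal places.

69.43%

SS loadings by factor: 1.4003, 1.1066, 0.4716, 1.8814; total = 4.8599.
Total variance with 7 standardized items is 7, so the solution explains 4.8599/7 = 0.6943 = 69.43%.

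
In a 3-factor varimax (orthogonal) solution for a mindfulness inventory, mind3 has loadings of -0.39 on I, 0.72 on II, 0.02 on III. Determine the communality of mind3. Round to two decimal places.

0.67

h² = (-0.39)² + 0.72² + 0.02² = 0.1521 + 0.5184 + 0.0004 = 0.6709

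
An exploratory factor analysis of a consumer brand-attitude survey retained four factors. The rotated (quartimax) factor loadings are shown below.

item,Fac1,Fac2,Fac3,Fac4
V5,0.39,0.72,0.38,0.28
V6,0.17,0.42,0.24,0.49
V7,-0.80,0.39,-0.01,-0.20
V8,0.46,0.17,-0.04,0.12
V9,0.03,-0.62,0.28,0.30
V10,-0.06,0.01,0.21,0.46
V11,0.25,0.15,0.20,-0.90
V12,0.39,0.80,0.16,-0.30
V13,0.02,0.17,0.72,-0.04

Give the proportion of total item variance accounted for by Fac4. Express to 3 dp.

0.175

SS loadings for Fac4 = 0.28² + 0.49² + (-0.20)² + 0.12² + 0.30² + 0.46² + (-0.90)² + (-0.30)² + (-0.04)² = 1.5761
Proportion of variance = 1.5761 / 9 = 0.1751.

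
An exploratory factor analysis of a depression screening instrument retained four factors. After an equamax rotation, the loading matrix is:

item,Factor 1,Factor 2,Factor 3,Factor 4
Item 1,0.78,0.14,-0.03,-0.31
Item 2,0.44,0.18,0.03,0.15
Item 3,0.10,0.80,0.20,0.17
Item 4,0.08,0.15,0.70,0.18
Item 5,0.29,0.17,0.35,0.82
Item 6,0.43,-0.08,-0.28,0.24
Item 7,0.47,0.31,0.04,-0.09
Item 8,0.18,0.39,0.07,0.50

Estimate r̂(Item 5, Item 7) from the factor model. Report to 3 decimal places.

r̂ = Σ λ_i·λ_j across factors = (0.29)(0.47) + (0.17)(0.31) + (0.35)(0.04) + (0.82)(-0.09)
  = +0.1363 +0.0527 +0.0140 -0.0738 = 0.1292

0.129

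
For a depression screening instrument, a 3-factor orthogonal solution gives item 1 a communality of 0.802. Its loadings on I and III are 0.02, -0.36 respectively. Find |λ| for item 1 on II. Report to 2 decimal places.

Under orthogonal rotation h² = Σλ², so λ_II² = h² − (0.1300) = 0.802 − 0.1300 = 0.6720.
|λ| = √0.6720 = 0.8198.

0.82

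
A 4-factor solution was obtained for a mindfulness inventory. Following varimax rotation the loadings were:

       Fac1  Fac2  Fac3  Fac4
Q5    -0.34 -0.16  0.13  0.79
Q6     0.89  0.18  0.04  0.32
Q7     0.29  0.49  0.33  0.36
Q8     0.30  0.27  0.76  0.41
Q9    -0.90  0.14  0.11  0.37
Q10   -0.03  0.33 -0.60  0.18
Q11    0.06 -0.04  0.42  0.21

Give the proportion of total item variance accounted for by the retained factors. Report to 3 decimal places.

Communalities: 0.7822, 0.9285, 0.5627, 0.9086, 0.9786, 0.5022, 0.2257; Σh² = 4.8885.
Total variance with 7 standardized items is 7, so the solution explains 4.8885/7 = 0.6984.

0.698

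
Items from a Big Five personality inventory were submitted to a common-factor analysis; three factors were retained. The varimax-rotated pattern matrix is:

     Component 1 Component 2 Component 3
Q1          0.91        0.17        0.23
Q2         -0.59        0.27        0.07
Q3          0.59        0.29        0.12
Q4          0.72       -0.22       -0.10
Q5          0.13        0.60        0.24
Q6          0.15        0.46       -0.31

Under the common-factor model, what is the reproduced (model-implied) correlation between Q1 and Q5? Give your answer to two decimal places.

r̂ = Σ λ_i·λ_j across factors = (0.91)(0.13) + (0.17)(0.60) + (0.23)(0.24)
  = +0.1183 +0.1020 +0.0552 = 0.2755

0.28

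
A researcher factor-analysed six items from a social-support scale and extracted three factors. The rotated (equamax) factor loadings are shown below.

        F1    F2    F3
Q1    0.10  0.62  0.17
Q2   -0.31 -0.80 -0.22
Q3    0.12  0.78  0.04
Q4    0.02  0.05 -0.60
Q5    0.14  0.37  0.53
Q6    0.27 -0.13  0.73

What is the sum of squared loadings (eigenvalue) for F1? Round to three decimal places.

SS loadings for F1 = 0.10² + (-0.31)² + 0.12² + 0.02² + 0.14² + 0.27² = 0.0100 + 0.0961 + 0.0144 + 0.0004 + 0.0196 + 0.0729 = 0.2134

0.213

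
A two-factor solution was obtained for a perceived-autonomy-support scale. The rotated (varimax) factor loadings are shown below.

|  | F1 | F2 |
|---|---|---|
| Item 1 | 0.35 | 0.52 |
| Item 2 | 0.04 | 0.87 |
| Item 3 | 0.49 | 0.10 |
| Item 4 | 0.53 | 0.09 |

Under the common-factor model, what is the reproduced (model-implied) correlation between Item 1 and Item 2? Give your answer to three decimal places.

r̂ = Σ λ_i·λ_j across factors = (0.35)(0.04) + (0.52)(0.87)
  = +0.0140 +0.4524 = 0.4664

0.466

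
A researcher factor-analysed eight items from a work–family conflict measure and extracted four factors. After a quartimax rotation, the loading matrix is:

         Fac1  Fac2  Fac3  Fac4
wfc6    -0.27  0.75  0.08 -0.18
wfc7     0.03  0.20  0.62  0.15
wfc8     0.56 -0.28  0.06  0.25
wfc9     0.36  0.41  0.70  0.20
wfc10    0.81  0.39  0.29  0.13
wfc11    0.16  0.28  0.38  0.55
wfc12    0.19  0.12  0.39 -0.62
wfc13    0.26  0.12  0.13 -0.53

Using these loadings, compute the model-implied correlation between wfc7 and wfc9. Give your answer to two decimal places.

0.56

r̂ = Σ λ_i·λ_j across factors = (0.03)(0.36) + (0.20)(0.41) + (0.62)(0.70) + (0.15)(0.20)
  = +0.0108 +0.0820 +0.4340 +0.0300 = 0.5568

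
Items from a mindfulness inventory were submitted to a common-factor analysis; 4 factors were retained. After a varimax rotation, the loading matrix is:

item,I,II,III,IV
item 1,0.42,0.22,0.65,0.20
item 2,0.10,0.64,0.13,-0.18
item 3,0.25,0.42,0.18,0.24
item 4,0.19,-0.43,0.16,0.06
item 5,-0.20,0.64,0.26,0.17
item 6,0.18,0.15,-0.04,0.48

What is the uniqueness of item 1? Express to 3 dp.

h² = 0.42² + 0.22² + 0.65² + 0.20² = 0.1764 + 0.0484 + 0.4225 + 0.0400 = 0.6873
Uniqueness u² = 1 − h² = 1 − 0.6873 = 0.3127

0.313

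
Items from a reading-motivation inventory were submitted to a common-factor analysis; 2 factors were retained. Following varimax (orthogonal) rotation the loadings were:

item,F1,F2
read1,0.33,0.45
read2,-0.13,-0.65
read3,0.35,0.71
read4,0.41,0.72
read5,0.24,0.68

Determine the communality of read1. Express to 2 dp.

h² = 0.33² + 0.45² = 0.1089 + 0.2025 = 0.3114

0.31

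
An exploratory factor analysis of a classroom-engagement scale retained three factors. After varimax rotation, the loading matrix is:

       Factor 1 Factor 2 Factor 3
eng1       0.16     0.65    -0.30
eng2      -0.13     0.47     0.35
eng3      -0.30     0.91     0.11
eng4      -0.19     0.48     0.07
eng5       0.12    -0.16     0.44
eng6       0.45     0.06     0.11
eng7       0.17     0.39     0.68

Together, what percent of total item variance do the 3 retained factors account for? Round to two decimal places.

45.65%

SS loadings by factor: 0.4144, 1.8832, 0.8976; total = 3.1952.
Total variance with 7 standardized items is 7, so the solution explains 3.1952/7 = 0.4565 = 45.65%.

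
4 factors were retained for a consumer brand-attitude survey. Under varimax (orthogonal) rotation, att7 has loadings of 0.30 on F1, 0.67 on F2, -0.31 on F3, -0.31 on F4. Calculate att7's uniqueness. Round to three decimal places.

h² = 0.30² + 0.67² + (-0.31)² + (-0.31)² = 0.0900 + 0.4489 + 0.0961 + 0.0961 = 0.7311
Uniqueness u² = 1 − h² = 1 − 0.7311 = 0.2689

0.269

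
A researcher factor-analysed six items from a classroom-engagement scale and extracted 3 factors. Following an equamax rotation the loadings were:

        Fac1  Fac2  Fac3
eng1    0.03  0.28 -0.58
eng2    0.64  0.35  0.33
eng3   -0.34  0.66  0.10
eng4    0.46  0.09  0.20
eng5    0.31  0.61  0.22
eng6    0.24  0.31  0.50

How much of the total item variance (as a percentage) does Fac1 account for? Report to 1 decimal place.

14.9%

SS loadings for Fac1 = 0.03² + 0.64² + (-0.34)² + 0.46² + 0.31² + 0.24² = 0.8914
With 6 standardized items, total variance = 6. Proportion = 0.8914/6 = 0.1486 → 14.86%.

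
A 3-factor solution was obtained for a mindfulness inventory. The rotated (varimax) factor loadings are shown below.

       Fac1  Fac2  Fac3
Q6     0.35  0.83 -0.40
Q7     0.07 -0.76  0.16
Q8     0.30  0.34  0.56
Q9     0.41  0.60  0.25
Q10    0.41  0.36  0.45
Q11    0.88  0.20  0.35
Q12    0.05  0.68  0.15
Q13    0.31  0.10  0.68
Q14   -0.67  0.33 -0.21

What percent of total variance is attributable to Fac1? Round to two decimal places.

20.84%

SS loadings for Fac1 = 0.35² + 0.07² + 0.30² + 0.41² + 0.41² + 0.88² + 0.05² + 0.31² + (-0.67)² = 1.8755
With 9 standardized items, total variance = 9. Proportion = 1.8755/9 = 0.2084 → 20.84%.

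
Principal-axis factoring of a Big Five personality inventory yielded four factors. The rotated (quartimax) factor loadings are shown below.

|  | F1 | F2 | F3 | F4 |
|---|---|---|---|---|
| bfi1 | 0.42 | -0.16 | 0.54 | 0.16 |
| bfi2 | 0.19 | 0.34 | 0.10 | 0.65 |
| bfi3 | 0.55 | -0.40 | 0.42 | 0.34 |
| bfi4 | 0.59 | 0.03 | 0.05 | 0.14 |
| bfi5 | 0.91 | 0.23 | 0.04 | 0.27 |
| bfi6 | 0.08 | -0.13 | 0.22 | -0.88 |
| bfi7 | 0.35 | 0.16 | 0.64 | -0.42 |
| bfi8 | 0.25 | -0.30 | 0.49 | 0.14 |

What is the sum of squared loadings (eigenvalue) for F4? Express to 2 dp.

SS loadings for F4 = 0.16² + 0.65² + 0.34² + 0.14² + 0.27² + (-0.88)² + (-0.42)² + 0.14² = 0.0256 + 0.4225 + 0.1156 + 0.0196 + 0.0729 + 0.7744 + 0.1764 + 0.0196 = 1.6266

1.63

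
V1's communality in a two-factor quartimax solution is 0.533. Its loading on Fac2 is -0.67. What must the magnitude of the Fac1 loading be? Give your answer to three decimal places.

Under orthogonal rotation h² = Σλ², so λ_Fac1² = h² − (0.4489) = 0.533 − 0.4489 = 0.0841.
|λ| = √0.0841 = 0.2900.

0.290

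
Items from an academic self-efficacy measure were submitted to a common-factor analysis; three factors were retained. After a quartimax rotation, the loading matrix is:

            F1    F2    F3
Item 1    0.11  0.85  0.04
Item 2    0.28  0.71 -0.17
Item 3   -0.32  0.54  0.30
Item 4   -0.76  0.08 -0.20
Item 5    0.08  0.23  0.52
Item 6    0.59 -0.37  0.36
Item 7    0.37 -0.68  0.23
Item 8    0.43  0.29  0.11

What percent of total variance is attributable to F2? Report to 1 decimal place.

28.3%

SS loadings for F2 = 0.85² + 0.71² + 0.54² + 0.08² + 0.23² + (-0.37)² + (-0.68)² + 0.29² = 2.2609
With 8 standardized items, total variance = 8. Proportion = 2.2609/8 = 0.2826 → 28.26%.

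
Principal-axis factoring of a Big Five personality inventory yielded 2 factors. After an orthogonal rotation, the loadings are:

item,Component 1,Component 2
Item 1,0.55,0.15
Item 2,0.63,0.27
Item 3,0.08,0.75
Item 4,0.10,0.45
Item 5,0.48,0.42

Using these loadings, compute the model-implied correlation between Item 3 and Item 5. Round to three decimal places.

r̂ = Σ λ_i·λ_j across factors = (0.08)(0.48) + (0.75)(0.42)
  = +0.0384 +0.3150 = 0.3534

0.353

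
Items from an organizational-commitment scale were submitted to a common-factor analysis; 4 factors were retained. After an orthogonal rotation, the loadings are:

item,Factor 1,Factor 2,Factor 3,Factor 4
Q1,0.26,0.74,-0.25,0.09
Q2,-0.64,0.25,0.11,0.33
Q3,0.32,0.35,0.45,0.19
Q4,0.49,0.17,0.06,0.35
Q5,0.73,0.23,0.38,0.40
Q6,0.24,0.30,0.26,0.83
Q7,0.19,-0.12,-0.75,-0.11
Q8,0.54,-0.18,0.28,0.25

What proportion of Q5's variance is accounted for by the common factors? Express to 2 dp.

h² = 0.73² + 0.23² + 0.38² + 0.40² = 0.5329 + 0.0529 + 0.1444 + 0.1600 = 0.8902

0.89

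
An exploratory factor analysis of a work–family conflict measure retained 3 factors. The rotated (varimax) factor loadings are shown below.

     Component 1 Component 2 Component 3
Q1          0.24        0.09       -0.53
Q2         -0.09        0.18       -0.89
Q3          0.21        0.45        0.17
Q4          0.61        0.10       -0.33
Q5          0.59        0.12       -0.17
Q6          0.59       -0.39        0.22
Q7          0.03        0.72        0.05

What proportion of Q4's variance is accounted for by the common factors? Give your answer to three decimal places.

h² = 0.61² + 0.10² + (-0.33)² = 0.3721 + 0.0100 + 0.1089 = 0.4910

0.491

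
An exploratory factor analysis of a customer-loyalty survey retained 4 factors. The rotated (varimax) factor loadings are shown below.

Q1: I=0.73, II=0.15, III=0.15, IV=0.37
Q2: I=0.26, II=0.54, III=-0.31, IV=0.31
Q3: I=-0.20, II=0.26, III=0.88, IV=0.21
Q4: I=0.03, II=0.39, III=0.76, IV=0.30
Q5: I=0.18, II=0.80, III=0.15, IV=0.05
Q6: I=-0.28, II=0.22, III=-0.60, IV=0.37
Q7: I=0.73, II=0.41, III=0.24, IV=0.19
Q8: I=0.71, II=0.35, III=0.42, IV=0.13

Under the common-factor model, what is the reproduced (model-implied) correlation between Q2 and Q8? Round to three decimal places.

r̂ = Σ λ_i·λ_j across factors = (0.26)(0.71) + (0.54)(0.35) + (-0.31)(0.42) + (0.31)(0.13)
  = +0.1846 +0.1890 -0.1302 +0.0403 = 0.2837

0.284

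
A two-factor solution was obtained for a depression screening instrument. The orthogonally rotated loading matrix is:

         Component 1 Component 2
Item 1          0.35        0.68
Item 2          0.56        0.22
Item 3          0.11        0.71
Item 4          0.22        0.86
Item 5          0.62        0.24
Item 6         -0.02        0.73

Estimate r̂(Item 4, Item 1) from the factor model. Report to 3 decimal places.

r̂ = Σ λ_i·λ_j across factors = (0.22)(0.35) + (0.86)(0.68)
  = +0.0770 +0.5848 = 0.6618

0.662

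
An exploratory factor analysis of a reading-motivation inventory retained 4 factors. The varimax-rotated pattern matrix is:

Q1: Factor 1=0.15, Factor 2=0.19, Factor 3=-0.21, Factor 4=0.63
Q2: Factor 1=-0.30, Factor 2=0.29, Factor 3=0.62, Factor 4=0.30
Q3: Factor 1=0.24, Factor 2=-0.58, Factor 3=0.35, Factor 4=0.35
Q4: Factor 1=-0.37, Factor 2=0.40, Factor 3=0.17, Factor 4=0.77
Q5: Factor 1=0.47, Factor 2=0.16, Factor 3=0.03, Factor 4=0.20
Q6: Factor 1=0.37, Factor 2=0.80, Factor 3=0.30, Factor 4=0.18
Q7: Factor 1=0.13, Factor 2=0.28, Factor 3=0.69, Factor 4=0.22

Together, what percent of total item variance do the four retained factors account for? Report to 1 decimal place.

64.5%

Communalities: 0.4996, 0.6485, 0.6390, 0.9187, 0.2874, 0.8993, 0.6198; Σh² = 4.5123.
Total variance with 7 standardized items is 7, so the solution explains 4.5123/7 = 0.6446 = 64.46%.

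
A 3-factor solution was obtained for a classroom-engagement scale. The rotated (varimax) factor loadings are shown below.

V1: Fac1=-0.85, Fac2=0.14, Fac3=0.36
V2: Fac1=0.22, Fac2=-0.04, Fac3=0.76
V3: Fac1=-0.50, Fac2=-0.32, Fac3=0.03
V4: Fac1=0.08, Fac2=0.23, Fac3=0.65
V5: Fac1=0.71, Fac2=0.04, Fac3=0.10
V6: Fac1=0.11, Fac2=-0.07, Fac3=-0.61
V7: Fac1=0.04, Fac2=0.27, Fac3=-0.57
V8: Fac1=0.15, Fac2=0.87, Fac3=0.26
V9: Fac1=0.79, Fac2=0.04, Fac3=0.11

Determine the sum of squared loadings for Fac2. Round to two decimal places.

SS loadings for Fac2 = 0.14² + (-0.04)² + (-0.32)² + 0.23² + 0.04² + (-0.07)² + 0.27² + 0.87² + 0.04² = 0.0196 + 0.0016 + 0.1024 + 0.0529 + 0.0016 + 0.0049 + 0.0729 + 0.7569 + 0.0016 = 1.0144

1.01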